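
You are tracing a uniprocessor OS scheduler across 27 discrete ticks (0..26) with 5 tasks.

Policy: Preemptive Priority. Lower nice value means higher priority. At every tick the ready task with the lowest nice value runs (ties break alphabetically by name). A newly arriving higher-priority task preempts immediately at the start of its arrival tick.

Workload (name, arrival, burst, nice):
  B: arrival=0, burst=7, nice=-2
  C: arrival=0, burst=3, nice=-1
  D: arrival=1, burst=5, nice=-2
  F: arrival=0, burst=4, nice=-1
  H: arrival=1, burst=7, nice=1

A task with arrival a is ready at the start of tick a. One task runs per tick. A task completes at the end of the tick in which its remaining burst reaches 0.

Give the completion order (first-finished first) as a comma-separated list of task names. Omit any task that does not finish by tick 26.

t=0: ready={B,C,F} → run B
t=1: ready={B,C,D,F,H} → run B
t=2: ready={B,C,D,F,H} → run B
t=3: ready={B,C,D,F,H} → run B
t=4: ready={B,C,D,F,H} → run B
t=5: ready={B,C,D,F,H} → run B
t=6: ready={B,C,D,F,H} → run B
t=7: ready={C,D,F,H} → run D
t=8: ready={C,D,F,H} → run D
t=9: ready={C,D,F,H} → run D
t=10: ready={C,D,F,H} → run D
t=11: ready={C,D,F,H} → run D
t=12: ready={C,F,H} → run C
t=13: ready={C,F,H} → run C
t=14: ready={C,F,H} → run C
t=15: ready={F,H} → run F
t=16: ready={F,H} → run F
t=17: ready={F,H} → run F
t=18: ready={F,H} → run F
t=19: ready={H} → run H
t=20: ready={H} → run H
t=21: ready={H} → run H
t=22: ready={H} → run H
t=23: ready={H} → run H
t=24: ready={H} → run H
t=25: ready={H} → run H
t=26: (idle)

completion order = B, D, C, F, H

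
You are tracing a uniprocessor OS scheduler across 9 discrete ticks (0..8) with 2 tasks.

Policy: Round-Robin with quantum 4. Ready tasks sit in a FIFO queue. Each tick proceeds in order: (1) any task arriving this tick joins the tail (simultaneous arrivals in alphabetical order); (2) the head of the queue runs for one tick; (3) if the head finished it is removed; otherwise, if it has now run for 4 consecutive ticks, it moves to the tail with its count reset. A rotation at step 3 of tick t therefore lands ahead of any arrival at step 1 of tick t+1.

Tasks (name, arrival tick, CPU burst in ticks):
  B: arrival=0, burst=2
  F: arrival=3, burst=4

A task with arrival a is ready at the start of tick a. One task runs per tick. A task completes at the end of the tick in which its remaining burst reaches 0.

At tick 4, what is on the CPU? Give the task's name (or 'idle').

t=0: queue=[B] q_used=0 → run B
t=1: queue=[B] q_used=1 → run B
t=2: (idle)
t=3: queue=[F] q_used=0 → run F
t=4: queue=[F] q_used=1 → run F
t=5: queue=[F] q_used=2 → run F
t=6: queue=[F] q_used=3 → run F
t=7: (idle)
t=8: (idle)

running at tick 4 = F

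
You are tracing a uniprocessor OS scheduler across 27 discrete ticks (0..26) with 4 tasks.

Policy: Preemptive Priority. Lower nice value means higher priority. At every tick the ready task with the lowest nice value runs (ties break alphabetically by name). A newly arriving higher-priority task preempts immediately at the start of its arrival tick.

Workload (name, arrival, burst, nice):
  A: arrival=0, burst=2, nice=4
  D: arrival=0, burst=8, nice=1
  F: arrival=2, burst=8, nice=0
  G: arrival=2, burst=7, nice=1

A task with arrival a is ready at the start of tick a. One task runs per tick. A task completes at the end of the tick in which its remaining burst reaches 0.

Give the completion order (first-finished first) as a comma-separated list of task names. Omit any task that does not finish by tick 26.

completion order = F, D, G, A

t=0: ready={A,D} → run D
t=1: ready={A,D} → run D
t=2: ready={A,D,F,G} → run F
t=3: ready={A,D,F,G} → run F
t=4: ready={A,D,F,G} → run F
t=5: ready={A,D,F,G} → run F
t=6: ready={A,D,F,G} → run F
t=7: ready={A,D,F,G} → run F
t=8: ready={A,D,F,G} → run F
t=9: ready={A,D,F,G} → run F
t=10: ready={A,D,G} → run D
t=11: ready={A,D,G} → run D
t=12: ready={A,D,G} → run D
t=13: ready={A,D,G} → run D
t=14: ready={A,D,G} → run D
t=15: ready={A,D,G} → run D
t=16: ready={A,G} → run G
t=17: ready={A,G} → run G
t=18: ready={A,G} → run G
t=19: ready={A,G} → run G
t=20: ready={A,G} → run G
t=21: ready={A,G} → run G
t=22: ready={A,G} → run G
t=23: ready={A} → run A
t=24: ready={A} → run A
t=25: (idle)
t=26: (idle)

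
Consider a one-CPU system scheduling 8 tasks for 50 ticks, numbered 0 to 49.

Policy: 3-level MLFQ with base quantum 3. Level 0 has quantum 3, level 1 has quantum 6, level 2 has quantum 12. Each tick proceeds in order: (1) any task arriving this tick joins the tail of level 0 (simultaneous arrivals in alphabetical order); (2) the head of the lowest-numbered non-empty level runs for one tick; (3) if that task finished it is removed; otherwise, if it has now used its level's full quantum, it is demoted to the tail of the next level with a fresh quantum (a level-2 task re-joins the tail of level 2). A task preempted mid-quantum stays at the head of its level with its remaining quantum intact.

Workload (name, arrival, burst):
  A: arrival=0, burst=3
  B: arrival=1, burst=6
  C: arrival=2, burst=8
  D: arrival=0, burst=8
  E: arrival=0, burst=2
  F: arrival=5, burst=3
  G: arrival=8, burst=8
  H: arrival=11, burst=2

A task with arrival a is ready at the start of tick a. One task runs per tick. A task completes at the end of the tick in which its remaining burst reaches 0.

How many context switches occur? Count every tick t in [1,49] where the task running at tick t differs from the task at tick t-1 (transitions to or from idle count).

t=0: L0/L1/L2 = ADE/-/- → run A
t=1: L0/L1/L2 = ADEB/-/- → run A
t=2: L0/L1/L2 = ADEBC/-/- → run A
t=3: L0/L1/L2 = DEBC/-/- → run D
t=4: L0/L1/L2 = DEBC/-/- → run D
t=5: L0/L1/L2 = DEBCF/-/- → run D
t=6: L0/L1/L2 = EBCF/D/- → run E
t=7: L0/L1/L2 = EBCF/D/- → run E
t=8: L0/L1/L2 = BCFG/D/- → run B
t=9: L0/L1/L2 = BCFG/D/- → run B
t=10: L0/L1/L2 = BCFG/D/- → run B
t=11: L0/L1/L2 = CFGH/DB/- → run C
t=12: L0/L1/L2 = CFGH/DB/- → run C
t=13: L0/L1/L2 = CFGH/DB/- → run C
t=14: L0/L1/L2 = FGH/DBC/- → run F
t=15: L0/L1/L2 = FGH/DBC/- → run F
t=16: L0/L1/L2 = FGH/DBC/- → run F
t=17: L0/L1/L2 = GH/DBC/- → run G
t=18: L0/L1/L2 = GH/DBC/- → run G
t=19: L0/L1/L2 = GH/DBC/- → run G
t=20: L0/L1/L2 = H/DBCG/- → run H
t=21: L0/L1/L2 = H/DBCG/- → run H
t=22: L0/L1/L2 = -/DBCG/- → run D
t=23: L0/L1/L2 = -/DBCG/- → run D
t=24: L0/L1/L2 = -/DBCG/- → run D
t=25: L0/L1/L2 = -/DBCG/- → run D
t=26: L0/L1/L2 = -/DBCG/- → run D
t=27: L0/L1/L2 = -/BCG/- → run B
t=28: L0/L1/L2 = -/BCG/- → run B
t=29: L0/L1/L2 = -/BCG/- → run B
t=30: L0/L1/L2 = -/CG/- → run C
t=31: L0/L1/L2 = -/CG/- → run C
t=32: L0/L1/L2 = -/CG/- → run C
t=33: L0/L1/L2 = -/CG/- → run C
t=34: L0/L1/L2 = -/CG/- → run C
t=35: L0/L1/L2 = -/G/- → run G
t=36: L0/L1/L2 = -/G/- → run G
t=37: L0/L1/L2 = -/G/- → run G
t=38: L0/L1/L2 = -/G/- → run G
t=39: L0/L1/L2 = -/G/- → run G
t=40: (idle)
t=41: (idle)
t=42: (idle)
t=43: (idle)
t=44: (idle)
t=45: (idle)
t=46: (idle)
t=47: (idle)
t=48: (idle)
t=49: (idle)

context switches = 12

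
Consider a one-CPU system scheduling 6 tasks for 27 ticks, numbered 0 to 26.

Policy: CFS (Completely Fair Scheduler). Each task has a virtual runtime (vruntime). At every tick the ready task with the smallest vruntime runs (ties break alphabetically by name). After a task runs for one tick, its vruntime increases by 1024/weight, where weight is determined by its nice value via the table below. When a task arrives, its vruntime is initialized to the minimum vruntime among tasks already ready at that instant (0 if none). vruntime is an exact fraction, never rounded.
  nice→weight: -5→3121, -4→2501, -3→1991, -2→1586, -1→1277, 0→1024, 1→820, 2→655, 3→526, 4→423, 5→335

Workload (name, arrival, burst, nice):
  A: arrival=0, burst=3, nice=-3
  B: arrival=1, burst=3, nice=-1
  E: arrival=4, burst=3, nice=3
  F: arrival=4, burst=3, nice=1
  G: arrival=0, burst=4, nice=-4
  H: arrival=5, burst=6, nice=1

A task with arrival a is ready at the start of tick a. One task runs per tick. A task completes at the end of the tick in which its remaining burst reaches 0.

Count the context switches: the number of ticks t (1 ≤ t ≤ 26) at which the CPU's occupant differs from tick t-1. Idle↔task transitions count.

t=0: vr[A=0 G=0] → run A
t=1: vr[A=1024/1991 B=0 G=0] → run B
t=2: vr[A=1024/1991 B=1024/1277 G=0] → run G
t=3: vr[A=1024/1991 B=1024/1277 G=1024/2501] → run G
t=4: vr[A=1024/1991 B=1024/1277 E=1024/1991 F=1024/1991 G=2048/2501] → run A
t=5: vr[A=2048/1991 B=1024/1277 E=1024/1991 F=1024/1991 G=2048/2501 H=1024/1991] → run E
t=6: vr[A=2048/1991 B=1024/1277 E=1288704/523633 F=1024/1991 G=2048/2501 H=1024/1991] → run F
t=7: vr[A=2048/1991 B=1024/1277 E=1288704/523633 F=719616/408155 G=2048/2501 H=1024/1991] → run H
t=8: vr[A=2048/1991 B=1024/1277 E=1288704/523633 F=719616/408155 G=2048/2501 H=719616/408155] → run B
t=9: vr[A=2048/1991 B=2048/1277 E=1288704/523633 F=719616/408155 G=2048/2501 H=719616/408155] → run G
t=10: vr[A=2048/1991 B=2048/1277 E=1288704/523633 F=719616/408155 G=3072/2501 H=719616/408155] → run A
t=11: vr[B=2048/1277 E=1288704/523633 F=719616/408155 G=3072/2501 H=719616/408155] → run G
t=12: vr[B=2048/1277 E=1288704/523633 F=719616/408155 H=719616/408155] → run B
t=13: vr[E=1288704/523633 F=719616/408155 H=719616/408155] → run F
t=14: vr[E=1288704/523633 F=1229312/408155 H=719616/408155] → run H
t=15: vr[E=1288704/523633 F=1229312/408155 H=1229312/408155] → run E
t=16: vr[E=2308096/523633 F=1229312/408155 H=1229312/408155] → run F
t=17: vr[E=2308096/523633 H=1229312/408155] → run H
t=18: vr[E=2308096/523633 H=1739008/408155] → run H
t=19: vr[E=2308096/523633 H=2248704/408155] → run E
t=20: vr[H=2248704/408155] → run H
t=21: vr[H=551680/81631] → run H
t=22: (idle)
t=23: (idle)
t=24: (idle)
t=25: (idle)
t=26: (idle)

context switches = 19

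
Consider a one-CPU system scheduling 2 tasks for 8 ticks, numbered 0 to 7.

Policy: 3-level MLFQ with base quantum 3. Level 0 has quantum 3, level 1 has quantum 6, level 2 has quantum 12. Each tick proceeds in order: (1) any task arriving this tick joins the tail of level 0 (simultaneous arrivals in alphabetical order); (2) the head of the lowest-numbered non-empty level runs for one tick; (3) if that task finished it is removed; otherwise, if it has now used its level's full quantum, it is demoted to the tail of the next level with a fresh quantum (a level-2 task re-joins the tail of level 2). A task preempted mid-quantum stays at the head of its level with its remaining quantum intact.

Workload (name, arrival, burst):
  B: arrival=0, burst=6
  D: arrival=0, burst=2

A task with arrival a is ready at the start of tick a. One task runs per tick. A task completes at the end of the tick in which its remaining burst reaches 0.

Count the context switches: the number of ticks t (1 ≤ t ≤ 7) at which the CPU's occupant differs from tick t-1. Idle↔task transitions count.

t=0: L0/L1/L2 = BD/-/- → run B
t=1: L0/L1/L2 = BD/-/- → run B
t=2: L0/L1/L2 = BD/-/- → run B
t=3: L0/L1/L2 = D/B/- → run D
t=4: L0/L1/L2 = D/B/- → run D
t=5: L0/L1/L2 = -/B/- → run B
t=6: L0/L1/L2 = -/B/- → run B
t=7: L0/L1/L2 = -/B/- → run B

context switches = 2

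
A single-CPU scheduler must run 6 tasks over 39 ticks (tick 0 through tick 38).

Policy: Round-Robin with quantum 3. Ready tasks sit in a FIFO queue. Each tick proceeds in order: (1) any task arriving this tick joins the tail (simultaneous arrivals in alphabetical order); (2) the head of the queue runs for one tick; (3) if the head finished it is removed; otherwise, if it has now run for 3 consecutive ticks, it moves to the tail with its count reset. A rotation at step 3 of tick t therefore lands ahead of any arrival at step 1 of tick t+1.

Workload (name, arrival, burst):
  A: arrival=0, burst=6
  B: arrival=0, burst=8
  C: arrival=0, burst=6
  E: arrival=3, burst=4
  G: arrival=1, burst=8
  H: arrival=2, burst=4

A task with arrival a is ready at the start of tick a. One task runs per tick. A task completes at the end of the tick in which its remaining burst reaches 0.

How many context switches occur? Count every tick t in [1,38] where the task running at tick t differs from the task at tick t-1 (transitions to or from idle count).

t=0: queue=[A,B,C] q_used=0 → run A
t=1: queue=[A,B,C,G] q_used=1 → run A
t=2: queue=[A,B,C,G,H] q_used=2 → run A
t=3: queue=[B,C,G,H,A,E] q_used=0 → run B
t=4: queue=[B,C,G,H,A,E] q_used=1 → run B
t=5: queue=[B,C,G,H,A,E] q_used=2 → run B
t=6: queue=[C,G,H,A,E,B] q_used=0 → run C
t=7: queue=[C,G,H,A,E,B] q_used=1 → run C
t=8: queue=[C,G,H,A,E,B] q_used=2 → run C
t=9: queue=[G,H,A,E,B,C] q_used=0 → run G
t=10: queue=[G,H,A,E,B,C] q_used=1 → run G
t=11: queue=[G,H,A,E,B,C] q_used=2 → run G
t=12: queue=[H,A,E,B,C,G] q_used=0 → run H
t=13: queue=[H,A,E,B,C,G] q_used=1 → run H
t=14: queue=[H,A,E,B,C,G] q_used=2 → run H
t=15: queue=[A,E,B,C,G,H] q_used=0 → run A
t=16: queue=[A,E,B,C,G,H] q_used=1 → run A
t=17: queue=[A,E,B,C,G,H] q_used=2 → run A
t=18: queue=[E,B,C,G,H] q_used=0 → run E
t=19: queue=[E,B,C,G,H] q_used=1 → run E
t=20: queue=[E,B,C,G,H] q_used=2 → run E
t=21: queue=[B,C,G,H,E] q_used=0 → run B
t=22: queue=[B,C,G,H,E] q_used=1 → run B
t=23: queue=[B,C,G,H,E] q_used=2 → run B
t=24: queue=[C,G,H,E,B] q_used=0 → run C
t=25: queue=[C,G,H,E,B] q_used=1 → run C
t=26: queue=[C,G,H,E,B] q_used=2 → run C
t=27: queue=[G,H,E,B] q_used=0 → run G
t=28: queue=[G,H,E,B] q_used=1 → run G
t=29: queue=[G,H,E,B] q_used=2 → run G
t=30: queue=[H,E,B,G] q_used=0 → run H
t=31: queue=[E,B,G] q_used=0 → run E
t=32: queue=[B,G] q_used=0 → run B
t=33: queue=[B,G] q_used=1 → run B
t=34: queue=[G] q_used=0 → run G
t=35: queue=[G] q_used=1 → run G
t=36: (idle)
t=37: (idle)
t=38: (idle)

context switches = 14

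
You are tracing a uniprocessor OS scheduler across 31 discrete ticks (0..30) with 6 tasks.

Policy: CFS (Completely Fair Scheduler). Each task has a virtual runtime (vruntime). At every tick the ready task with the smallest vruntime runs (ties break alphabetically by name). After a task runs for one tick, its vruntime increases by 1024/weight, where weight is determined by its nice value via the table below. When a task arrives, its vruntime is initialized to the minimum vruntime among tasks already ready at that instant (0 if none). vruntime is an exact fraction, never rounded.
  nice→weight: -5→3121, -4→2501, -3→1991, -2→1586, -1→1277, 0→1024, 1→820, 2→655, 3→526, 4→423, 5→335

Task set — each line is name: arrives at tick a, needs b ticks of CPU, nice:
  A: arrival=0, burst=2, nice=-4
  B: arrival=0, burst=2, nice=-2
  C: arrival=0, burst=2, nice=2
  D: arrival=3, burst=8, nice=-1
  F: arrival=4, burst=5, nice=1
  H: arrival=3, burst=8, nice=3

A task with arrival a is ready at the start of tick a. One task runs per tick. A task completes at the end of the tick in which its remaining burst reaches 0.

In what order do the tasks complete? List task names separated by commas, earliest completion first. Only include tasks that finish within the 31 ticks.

completion order = A, B, C, F, D, H

t=0: vr[A=0 B=0 C=0] → run A
t=1: vr[A=1024/2501 B=0 C=0] → run B
t=2: vr[A=1024/2501 B=512/793 C=0] → run C
t=3: vr[A=1024/2501 B=512/793 C=1024/655 D=1024/2501 H=1024/2501] → run A
t=4: vr[B=512/793 C=1024/655 D=1024/2501 F=1024/2501 H=1024/2501] → run D
t=5: vr[B=512/793 C=1024/655 D=3868672/3193777 F=1024/2501 H=1024/2501] → run F
t=6: vr[B=512/793 C=1024/655 D=3868672/3193777 F=20736/12505 H=1024/2501] → run H
t=7: vr[B=512/793 C=1024/655 D=3868672/3193777 F=20736/12505 H=1549824/657763] → run B
t=8: vr[C=1024/655 D=3868672/3193777 F=20736/12505 H=1549824/657763] → run D
t=9: vr[C=1024/655 D=6429696/3193777 F=20736/12505 H=1549824/657763] → run C
t=10: vr[D=6429696/3193777 F=20736/12505 H=1549824/657763] → run F
t=11: vr[D=6429696/3193777 F=36352/12505 H=1549824/657763] → run D
t=12: vr[D=8990720/3193777 F=36352/12505 H=1549824/657763] → run H
t=13: vr[D=8990720/3193777 F=36352/12505 H=2830336/657763] → run D
t=14: vr[D=11551744/3193777 F=36352/12505 H=2830336/657763] → run F
t=15: vr[D=11551744/3193777 F=51968/12505 H=2830336/657763] → run D
t=16: vr[D=14112768/3193777 F=51968/12505 H=2830336/657763] → run F
t=17: vr[D=14112768/3193777 F=67584/12505 H=2830336/657763] → run H
t=18: vr[D=14112768/3193777 F=67584/12505 H=4110848/657763] → run D
t=19: vr[D=16673792/3193777 F=67584/12505 H=4110848/657763] → run D
t=20: vr[D=19234816/3193777 F=67584/12505 H=4110848/657763] → run F
t=21: vr[D=19234816/3193777 H=4110848/657763] → run D
t=22: vr[H=4110848/657763] → run H
t=23: vr[H=5391360/657763] → run H
t=24: vr[H=6671872/657763] → run H
t=25: vr[H=7952384/657763] → run H
t=26: vr[H=9232896/657763] → run H
t=27: (idle)
t=28: (idle)
t=29: (idle)
t=30: (idle)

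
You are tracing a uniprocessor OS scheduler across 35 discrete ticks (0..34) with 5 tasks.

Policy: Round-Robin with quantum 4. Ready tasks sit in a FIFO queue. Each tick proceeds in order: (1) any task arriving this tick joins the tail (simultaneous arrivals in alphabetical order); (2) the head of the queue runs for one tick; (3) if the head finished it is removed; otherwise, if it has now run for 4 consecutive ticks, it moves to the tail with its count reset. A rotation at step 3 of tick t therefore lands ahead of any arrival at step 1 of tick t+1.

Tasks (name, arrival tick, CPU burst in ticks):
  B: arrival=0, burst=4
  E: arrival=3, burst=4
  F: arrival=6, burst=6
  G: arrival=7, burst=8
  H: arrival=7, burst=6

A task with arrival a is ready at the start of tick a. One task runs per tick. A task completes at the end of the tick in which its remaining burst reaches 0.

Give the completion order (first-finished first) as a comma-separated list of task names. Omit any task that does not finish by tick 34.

t=0: queue=[B] q_used=0 → run B
t=1: queue=[B] q_used=1 → run B
t=2: queue=[B] q_used=2 → run B
t=3: queue=[B,E] q_used=3 → run B
t=4: queue=[E] q_used=0 → run E
t=5: queue=[E] q_used=1 → run E
t=6: queue=[E,F] q_used=2 → run E
t=7: queue=[E,F,G,H] q_used=3 → run E
t=8: queue=[F,G,H] q_used=0 → run F
t=9: queue=[F,G,H] q_used=1 → run F
t=10: queue=[F,G,H] q_used=2 → run F
t=11: queue=[F,G,H] q_used=3 → run F
t=12: queue=[G,H,F] q_used=0 → run G
t=13: queue=[G,H,F] q_used=1 → run G
t=14: queue=[G,H,F] q_used=2 → run G
t=15: queue=[G,H,F] q_used=3 → run G
t=16: queue=[H,F,G] q_used=0 → run H
t=17: queue=[H,F,G] q_used=1 → run H
t=18: queue=[H,F,G] q_used=2 → run H
t=19: queue=[H,F,G] q_used=3 → run H
t=20: queue=[F,G,H] q_used=0 → run F
t=21: queue=[F,G,H] q_used=1 → run F
t=22: queue=[G,H] q_used=0 → run G
t=23: queue=[G,H] q_used=1 → run G
t=24: queue=[G,H] q_used=2 → run G
t=25: queue=[G,H] q_used=3 → run G
t=26: queue=[H] q_used=0 → run H
t=27: queue=[H] q_used=1 → run H
t=28: (idle)
t=29: (idle)
t=30: (idle)
t=31: (idle)
t=32: (idle)
t=33: (idle)
t=34: (idle)

completion order = B, E, F, G, H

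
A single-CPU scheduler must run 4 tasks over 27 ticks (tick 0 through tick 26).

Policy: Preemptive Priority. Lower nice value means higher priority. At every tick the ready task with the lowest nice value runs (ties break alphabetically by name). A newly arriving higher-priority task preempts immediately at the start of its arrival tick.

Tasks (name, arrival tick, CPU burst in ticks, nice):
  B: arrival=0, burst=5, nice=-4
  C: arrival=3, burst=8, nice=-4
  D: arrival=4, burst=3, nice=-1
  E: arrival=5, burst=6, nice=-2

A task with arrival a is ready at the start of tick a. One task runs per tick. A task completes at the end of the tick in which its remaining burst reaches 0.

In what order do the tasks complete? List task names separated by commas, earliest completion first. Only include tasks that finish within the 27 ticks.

completion order = B, C, E, D

t=0: ready={B} → run B
t=1: ready={B} → run B
t=2: ready={B} → run B
t=3: ready={B,C} → run B
t=4: ready={B,C,D} → run B
t=5: ready={C,D,E} → run C
t=6: ready={C,D,E} → run C
t=7: ready={C,D,E} → run C
t=8: ready={C,D,E} → run C
t=9: ready={C,D,E} → run C
t=10: ready={C,D,E} → run C
t=11: ready={C,D,E} → run C
t=12: ready={C,D,E} → run C
t=13: ready={D,E} → run E
t=14: ready={D,E} → run E
t=15: ready={D,E} → run E
t=16: ready={D,E} → run E
t=17: ready={D,E} → run E
t=18: ready={D,E} → run E
t=19: ready={D} → run D
t=20: ready={D} → run D
t=21: ready={D} → run D
t=22: (idle)
t=23: (idle)
t=24: (idle)
t=25: (idle)
t=26: (idle)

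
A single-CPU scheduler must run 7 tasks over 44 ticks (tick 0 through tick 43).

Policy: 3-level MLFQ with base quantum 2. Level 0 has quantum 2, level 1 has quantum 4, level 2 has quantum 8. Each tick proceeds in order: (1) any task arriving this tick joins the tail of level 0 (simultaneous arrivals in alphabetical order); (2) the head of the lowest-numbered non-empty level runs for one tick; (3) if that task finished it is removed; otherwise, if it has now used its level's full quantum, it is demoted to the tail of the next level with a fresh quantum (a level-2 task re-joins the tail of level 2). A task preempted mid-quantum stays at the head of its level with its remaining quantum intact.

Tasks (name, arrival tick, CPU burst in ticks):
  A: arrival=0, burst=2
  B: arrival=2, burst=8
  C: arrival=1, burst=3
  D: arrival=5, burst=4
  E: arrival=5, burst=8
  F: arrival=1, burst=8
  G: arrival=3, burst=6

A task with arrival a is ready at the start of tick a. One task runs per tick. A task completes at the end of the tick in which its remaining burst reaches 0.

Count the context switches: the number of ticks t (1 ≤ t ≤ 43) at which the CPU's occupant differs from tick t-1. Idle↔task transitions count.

context switches = 16

t=0: L0/L1/L2 = A/-/- → run A
t=1: L0/L1/L2 = ACF/-/- → run A
t=2: L0/L1/L2 = CFB/-/- → run C
t=3: L0/L1/L2 = CFBG/-/- → run C
t=4: L0/L1/L2 = FBG/C/- → run F
t=5: L0/L1/L2 = FBGDE/C/- → run F
t=6: L0/L1/L2 = BGDE/CF/- → run B
t=7: L0/L1/L2 = BGDE/CF/- → run B
t=8: L0/L1/L2 = GDE/CFB/- → run G
t=9: L0/L1/L2 = GDE/CFB/- → run G
t=10: L0/L1/L2 = DE/CFBG/- → run D
t=11: L0/L1/L2 = DE/CFBG/- → run D
t=12: L0/L1/L2 = E/CFBGD/- → run E
t=13: L0/L1/L2 = E/CFBGD/- → run E
t=14: L0/L1/L2 = -/CFBGDE/- → run C
t=15: L0/L1/L2 = -/FBGDE/- → run F
t=16: L0/L1/L2 = -/FBGDE/- → run F
t=17: L0/L1/L2 = -/FBGDE/- → run F
t=18: L0/L1/L2 = -/FBGDE/- → run F
t=19: L0/L1/L2 = -/BGDE/F → run B
t=20: L0/L1/L2 = -/BGDE/F → run B
t=21: L0/L1/L2 = -/BGDE/F → run B
t=22: L0/L1/L2 = -/BGDE/F → run B
t=23: L0/L1/L2 = -/GDE/FB → run G
t=24: L0/L1/L2 = -/GDE/FB → run G
t=25: L0/L1/L2 = -/GDE/FB → run G
t=26: L0/L1/L2 = -/GDE/FB → run G
t=27: L0/L1/L2 = -/DE/FB → run D
t=28: L0/L1/L2 = -/DE/FB → run D
t=29: L0/L1/L2 = -/E/FB → run E
t=30: L0/L1/L2 = -/E/FB → run E
t=31: L0/L1/L2 = -/E/FB → run E
t=32: L0/L1/L2 = -/E/FB → run E
t=33: L0/L1/L2 = -/-/FBE → run F
t=34: L0/L1/L2 = -/-/FBE → run F
t=35: L0/L1/L2 = -/-/BE → run B
t=36: L0/L1/L2 = -/-/BE → run B
t=37: L0/L1/L2 = -/-/E → run E
t=38: L0/L1/L2 = -/-/E → run E
t=39: (idle)
t=40: (idle)
t=41: (idle)
t=42: (idle)
t=43: (idle)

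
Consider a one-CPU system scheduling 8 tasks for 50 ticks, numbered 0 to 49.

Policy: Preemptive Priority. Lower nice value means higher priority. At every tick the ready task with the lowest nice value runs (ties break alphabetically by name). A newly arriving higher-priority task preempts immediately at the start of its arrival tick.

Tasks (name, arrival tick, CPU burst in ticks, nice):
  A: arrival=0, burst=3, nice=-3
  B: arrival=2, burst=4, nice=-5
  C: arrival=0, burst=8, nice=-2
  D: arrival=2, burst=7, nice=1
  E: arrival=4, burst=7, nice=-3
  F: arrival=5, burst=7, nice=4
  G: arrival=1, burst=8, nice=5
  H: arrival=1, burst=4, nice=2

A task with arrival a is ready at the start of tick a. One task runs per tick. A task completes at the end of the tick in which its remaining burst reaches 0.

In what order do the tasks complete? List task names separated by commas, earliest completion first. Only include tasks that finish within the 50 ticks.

completion order = B, A, E, C, D, H, F, G

t=0: ready={A,C} → run A
t=1: ready={A,C,G,H} → run A
t=2: ready={A,B,C,D,G,H} → run B
t=3: ready={A,B,C,D,G,H} → run B
t=4: ready={A,B,C,D,E,G,H} → run B
t=5: ready={A,B,C,D,E,F,G,H} → run B
t=6: ready={A,C,D,E,F,G,H} → run A
t=7: ready={C,D,E,F,G,H} → run E
t=8: ready={C,D,E,F,G,H} → run E
t=9: ready={C,D,E,F,G,H} → run E
t=10: ready={C,D,E,F,G,H} → run E
t=11: ready={C,D,E,F,G,H} → run E
t=12: ready={C,D,E,F,G,H} → run E
t=13: ready={C,D,E,F,G,H} → run E
t=14: ready={C,D,F,G,H} → run C
t=15: ready={C,D,F,G,H} → run C
t=16: ready={C,D,F,G,H} → run C
t=17: ready={C,D,F,G,H} → run C
t=18: ready={C,D,F,G,H} → run C
t=19: ready={C,D,F,G,H} → run C
t=20: ready={C,D,F,G,H} → run C
t=21: ready={C,D,F,G,H} → run C
t=22: ready={D,F,G,H} → run D
t=23: ready={D,F,G,H} → run D
t=24: ready={D,F,G,H} → run D
t=25: ready={D,F,G,H} → run D
t=26: ready={D,F,G,H} → run D
t=27: ready={D,F,G,H} → run D
t=28: ready={D,F,G,H} → run D
t=29: ready={F,G,H} → run H
t=30: ready={F,G,H} → run H
t=31: ready={F,G,H} → run H
t=32: ready={F,G,H} → run H
t=33: ready={F,G} → run F
t=34: ready={F,G} → run F
t=35: ready={F,G} → run F
t=36: ready={F,G} → run F
t=37: ready={F,G} → run F
t=38: ready={F,G} → run F
t=39: ready={F,G} → run F
t=40: ready={G} → run G
t=41: ready={G} → run G
t=42: ready={G} → run G
t=43: ready={G} → run G
t=44: ready={G} → run G
t=45: ready={G} → run G
t=46: ready={G} → run G
t=47: ready={G} → run G
t=48: (idle)
t=49: (idle)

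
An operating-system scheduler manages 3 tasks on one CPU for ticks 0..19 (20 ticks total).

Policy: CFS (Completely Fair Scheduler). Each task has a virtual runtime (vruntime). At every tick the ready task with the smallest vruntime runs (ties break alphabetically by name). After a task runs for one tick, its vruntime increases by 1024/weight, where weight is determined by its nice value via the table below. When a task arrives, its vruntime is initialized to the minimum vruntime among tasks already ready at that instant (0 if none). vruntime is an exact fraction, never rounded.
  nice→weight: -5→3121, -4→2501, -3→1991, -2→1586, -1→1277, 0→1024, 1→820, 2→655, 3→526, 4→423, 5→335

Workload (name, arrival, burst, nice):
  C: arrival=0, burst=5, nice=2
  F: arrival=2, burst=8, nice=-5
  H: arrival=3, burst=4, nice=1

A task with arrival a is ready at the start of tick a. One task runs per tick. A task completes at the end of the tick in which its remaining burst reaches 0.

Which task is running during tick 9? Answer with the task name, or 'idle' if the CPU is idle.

running at tick 9 = F

t=0: vr[C=0] → run C
t=1: vr[C=1024/655] → run C
t=2: vr[C=2048/655 F=2048/655] → run C
t=3: vr[C=3072/655 F=2048/655 H=2048/655] → run F
t=4: vr[C=3072/655 F=7062528/2044255 H=2048/655] → run H
t=5: vr[C=3072/655 F=7062528/2044255 H=117504/26855] → run F
t=6: vr[C=3072/655 F=7733248/2044255 H=117504/26855] → run F
t=7: vr[C=3072/655 F=8403968/2044255 H=117504/26855] → run F
t=8: vr[C=3072/655 F=9074688/2044255 H=117504/26855] → run H
t=9: vr[C=3072/655 F=9074688/2044255 H=30208/5371] → run F
t=10: vr[C=3072/655 F=9745408/2044255 H=30208/5371] → run C
t=11: vr[C=4096/655 F=9745408/2044255 H=30208/5371] → run F
t=12: vr[C=4096/655 F=10416128/2044255 H=30208/5371] → run F
t=13: vr[C=4096/655 F=11086848/2044255 H=30208/5371] → run F
t=14: vr[C=4096/655 H=30208/5371] → run H
t=15: vr[C=4096/655 H=184576/26855] → run C
t=16: vr[H=184576/26855] → run H
t=17: (idle)
t=18: (idle)
t=19: (idle)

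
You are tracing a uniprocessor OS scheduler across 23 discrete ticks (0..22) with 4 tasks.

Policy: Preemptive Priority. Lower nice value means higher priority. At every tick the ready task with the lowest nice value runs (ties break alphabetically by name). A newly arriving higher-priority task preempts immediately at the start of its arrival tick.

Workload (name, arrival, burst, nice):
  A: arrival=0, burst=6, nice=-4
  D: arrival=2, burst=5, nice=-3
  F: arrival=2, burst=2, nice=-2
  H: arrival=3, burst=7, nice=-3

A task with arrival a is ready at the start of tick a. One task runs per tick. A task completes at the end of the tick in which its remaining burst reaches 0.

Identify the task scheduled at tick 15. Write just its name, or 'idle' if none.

t=0: ready={A} → run A
t=1: ready={A} → run A
t=2: ready={A,D,F} → run A
t=3: ready={A,D,F,H} → run A
t=4: ready={A,D,F,H} → run A
t=5: ready={A,D,F,H} → run A
t=6: ready={D,F,H} → run D
t=7: ready={D,F,H} → run D
t=8: ready={D,F,H} → run D
t=9: ready={D,F,H} → run D
t=10: ready={D,F,H} → run D
t=11: ready={F,H} → run H
t=12: ready={F,H} → run H
t=13: ready={F,H} → run H
t=14: ready={F,H} → run H
t=15: ready={F,H} → run H
t=16: ready={F,H} → run H
t=17: ready={F,H} → run H
t=18: ready={F} → run F
t=19: ready={F} → run F
t=20: (idle)
t=21: (idle)
t=22: (idle)

running at tick 15 = H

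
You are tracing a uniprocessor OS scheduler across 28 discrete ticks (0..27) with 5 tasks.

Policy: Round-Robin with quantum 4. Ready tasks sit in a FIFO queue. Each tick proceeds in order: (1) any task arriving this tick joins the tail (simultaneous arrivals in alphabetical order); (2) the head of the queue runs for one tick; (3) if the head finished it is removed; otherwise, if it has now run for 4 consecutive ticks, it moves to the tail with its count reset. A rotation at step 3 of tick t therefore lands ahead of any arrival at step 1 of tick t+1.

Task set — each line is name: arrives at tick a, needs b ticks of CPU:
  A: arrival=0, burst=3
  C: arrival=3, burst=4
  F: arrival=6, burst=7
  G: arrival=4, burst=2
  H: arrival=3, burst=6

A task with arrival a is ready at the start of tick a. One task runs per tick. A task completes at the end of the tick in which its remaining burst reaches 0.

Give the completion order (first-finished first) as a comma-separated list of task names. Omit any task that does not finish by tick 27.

completion order = A, C, G, H, F

t=0: queue=[A] q_used=0 → run A
t=1: queue=[A] q_used=1 → run A
t=2: queue=[A] q_used=2 → run A
t=3: queue=[C,H] q_used=0 → run C
t=4: queue=[C,H,G] q_used=1 → run C
t=5: queue=[C,H,G] q_used=2 → run C
t=6: queue=[C,H,G,F] q_used=3 → run C
t=7: queue=[H,G,F] q_used=0 → run H
t=8: queue=[H,G,F] q_used=1 → run H
t=9: queue=[H,G,F] q_used=2 → run H
t=10: queue=[H,G,F] q_used=3 → run H
t=11: queue=[G,F,H] q_used=0 → run G
t=12: queue=[G,F,H] q_used=1 → run G
t=13: queue=[F,H] q_used=0 → run F
t=14: queue=[F,H] q_used=1 → run F
t=15: queue=[F,H] q_used=2 → run F
t=16: queue=[F,H] q_used=3 → run F
t=17: queue=[H,F] q_used=0 → run H
t=18: queue=[H,F] q_used=1 → run H
t=19: queue=[F] q_used=0 → run F
t=20: queue=[F] q_used=1 → run F
t=21: queue=[F] q_used=2 → run F
t=22: (idle)
t=23: (idle)
t=24: (idle)
t=25: (idle)
t=26: (idle)
t=27: (idle)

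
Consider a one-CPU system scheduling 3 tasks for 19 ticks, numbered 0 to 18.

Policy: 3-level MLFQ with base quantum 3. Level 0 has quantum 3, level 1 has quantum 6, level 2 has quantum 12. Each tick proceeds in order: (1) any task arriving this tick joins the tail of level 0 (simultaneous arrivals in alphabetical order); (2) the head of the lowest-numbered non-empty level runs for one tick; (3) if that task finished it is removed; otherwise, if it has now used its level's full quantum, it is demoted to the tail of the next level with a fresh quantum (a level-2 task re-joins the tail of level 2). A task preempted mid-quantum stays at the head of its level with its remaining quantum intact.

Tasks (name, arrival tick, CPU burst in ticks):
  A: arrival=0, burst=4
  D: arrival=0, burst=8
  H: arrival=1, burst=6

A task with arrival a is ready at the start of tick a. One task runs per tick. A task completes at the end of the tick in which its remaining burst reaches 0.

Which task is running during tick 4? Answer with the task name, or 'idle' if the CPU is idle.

running at tick 4 = D

t=0: L0/L1/L2 = AD/-/- → run A
t=1: L0/L1/L2 = ADH/-/- → run A
t=2: L0/L1/L2 = ADH/-/- → run A
t=3: L0/L1/L2 = DH/A/- → run D
t=4: L0/L1/L2 = DH/A/- → run D
t=5: L0/L1/L2 = DH/A/- → run D
t=6: L0/L1/L2 = H/AD/- → run H
t=7: L0/L1/L2 = H/AD/- → run H
t=8: L0/L1/L2 = H/AD/- → run H
t=9: L0/L1/L2 = -/ADH/- → run A
t=10: L0/L1/L2 = -/DH/- → run D
t=11: L0/L1/L2 = -/DH/- → run D
t=12: L0/L1/L2 = -/DH/- → run D
t=13: L0/L1/L2 = -/DH/- → run D
t=14: L0/L1/L2 = -/DH/- → run D
t=15: L0/L1/L2 = -/H/- → run H
t=16: L0/L1/L2 = -/H/- → run H
t=17: L0/L1/L2 = -/H/- → run H
t=18: (idle)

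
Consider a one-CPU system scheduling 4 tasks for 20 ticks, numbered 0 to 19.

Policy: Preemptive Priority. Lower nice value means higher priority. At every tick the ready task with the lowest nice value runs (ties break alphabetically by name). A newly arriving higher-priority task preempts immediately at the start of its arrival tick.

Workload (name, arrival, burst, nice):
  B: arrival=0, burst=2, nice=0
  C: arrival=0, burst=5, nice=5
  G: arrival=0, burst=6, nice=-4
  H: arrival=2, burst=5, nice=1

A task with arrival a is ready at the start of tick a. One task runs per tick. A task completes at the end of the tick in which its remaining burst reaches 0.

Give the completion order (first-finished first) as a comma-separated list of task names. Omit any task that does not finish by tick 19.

t=0: ready={B,C,G} → run G
t=1: ready={B,C,G} → run G
t=2: ready={B,C,G,H} → run G
t=3: ready={B,C,G,H} → run G
t=4: ready={B,C,G,H} → run G
t=5: ready={B,C,G,H} → run G
t=6: ready={B,C,H} → run B
t=7: ready={B,C,H} → run B
t=8: ready={C,H} → run H
t=9: ready={C,H} → run H
t=10: ready={C,H} → run H
t=11: ready={C,H} → run H
t=12: ready={C,H} → run H
t=13: ready={C} → run C
t=14: ready={C} → run C
t=15: ready={C} → run C
t=16: ready={C} → run C
t=17: ready={C} → run C
t=18: (idle)
t=19: (idle)

completion order = G, B, H, C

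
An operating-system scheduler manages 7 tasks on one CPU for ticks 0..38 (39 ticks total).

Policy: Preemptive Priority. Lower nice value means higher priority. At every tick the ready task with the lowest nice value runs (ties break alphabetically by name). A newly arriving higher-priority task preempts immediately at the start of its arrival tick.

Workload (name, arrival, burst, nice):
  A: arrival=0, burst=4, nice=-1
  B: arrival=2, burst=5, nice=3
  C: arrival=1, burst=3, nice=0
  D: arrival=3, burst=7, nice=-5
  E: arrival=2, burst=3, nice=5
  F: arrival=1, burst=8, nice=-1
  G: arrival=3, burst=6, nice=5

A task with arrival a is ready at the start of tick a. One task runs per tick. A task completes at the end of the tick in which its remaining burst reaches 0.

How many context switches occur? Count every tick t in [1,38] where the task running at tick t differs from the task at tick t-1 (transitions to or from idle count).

t=0: ready={A} → run A
t=1: ready={A,C,F} → run A
t=2: ready={A,B,C,E,F} → run A
t=3: ready={A,B,C,D,E,F,G} → run D
t=4: ready={A,B,C,D,E,F,G} → run D
t=5: ready={A,B,C,D,E,F,G} → run D
t=6: ready={A,B,C,D,E,F,G} → run D
t=7: ready={A,B,C,D,E,F,G} → run D
t=8: ready={A,B,C,D,E,F,G} → run D
t=9: ready={A,B,C,D,E,F,G} → run D
t=10: ready={A,B,C,E,F,G} → run A
t=11: ready={B,C,E,F,G} → run F
t=12: ready={B,C,E,F,G} → run F
t=13: ready={B,C,E,F,G} → run F
t=14: ready={B,C,E,F,G} → run F
t=15: ready={B,C,E,F,G} → run F
t=16: ready={B,C,E,F,G} → run F
t=17: ready={B,C,E,F,G} → run F
t=18: ready={B,C,E,F,G} → run F
t=19: ready={B,C,E,G} → run C
t=20: ready={B,C,E,G} → run C
t=21: ready={B,C,E,G} → run C
t=22: ready={B,E,G} → run B
t=23: ready={B,E,G} → run B
t=24: ready={B,E,G} → run B
t=25: ready={B,E,G} → run B
t=26: ready={B,E,G} → run B
t=27: ready={E,G} → run E
t=28: ready={E,G} → run E
t=29: ready={E,G} → run E
t=30: ready={G} → run G
t=31: ready={G} → run G
t=32: ready={G} → run G
t=33: ready={G} → run G
t=34: ready={G} → run G
t=35: ready={G} → run G
t=36: (idle)
t=37: (idle)
t=38: (idle)

context switches = 8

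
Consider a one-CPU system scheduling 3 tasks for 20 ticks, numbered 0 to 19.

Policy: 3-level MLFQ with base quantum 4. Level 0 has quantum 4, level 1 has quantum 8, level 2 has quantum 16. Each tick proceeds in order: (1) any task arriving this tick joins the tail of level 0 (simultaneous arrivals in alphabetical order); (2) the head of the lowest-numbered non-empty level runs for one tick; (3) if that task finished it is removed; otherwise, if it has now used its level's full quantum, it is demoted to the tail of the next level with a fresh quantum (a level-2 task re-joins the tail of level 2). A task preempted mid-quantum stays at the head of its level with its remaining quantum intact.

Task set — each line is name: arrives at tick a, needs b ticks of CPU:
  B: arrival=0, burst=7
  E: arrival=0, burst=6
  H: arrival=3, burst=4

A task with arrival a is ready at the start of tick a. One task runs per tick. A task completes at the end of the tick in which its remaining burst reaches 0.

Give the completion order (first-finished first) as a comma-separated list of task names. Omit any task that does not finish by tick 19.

t=0: L0/L1/L2 = BE/-/- → run B
t=1: L0/L1/L2 = BE/-/- → run B
t=2: L0/L1/L2 = BE/-/- → run B
t=3: L0/L1/L2 = BEH/-/- → run B
t=4: L0/L1/L2 = EH/B/- → run E
t=5: L0/L1/L2 = EH/B/- → run E
t=6: L0/L1/L2 = EH/B/- → run E
t=7: L0/L1/L2 = EH/B/- → run E
t=8: L0/L1/L2 = H/BE/- → run H
t=9: L0/L1/L2 = H/BE/- → run H
t=10: L0/L1/L2 = H/BE/- → run H
t=11: L0/L1/L2 = H/BE/- → run H
t=12: L0/L1/L2 = -/BE/- → run B
t=13: L0/L1/L2 = -/BE/- → run B
t=14: L0/L1/L2 = -/BE/- → run B
t=15: L0/L1/L2 = -/E/- → run E
t=16: L0/L1/L2 = -/E/- → run E
t=17: (idle)
t=18: (idle)
t=19: (idle)

completion order = H, B, E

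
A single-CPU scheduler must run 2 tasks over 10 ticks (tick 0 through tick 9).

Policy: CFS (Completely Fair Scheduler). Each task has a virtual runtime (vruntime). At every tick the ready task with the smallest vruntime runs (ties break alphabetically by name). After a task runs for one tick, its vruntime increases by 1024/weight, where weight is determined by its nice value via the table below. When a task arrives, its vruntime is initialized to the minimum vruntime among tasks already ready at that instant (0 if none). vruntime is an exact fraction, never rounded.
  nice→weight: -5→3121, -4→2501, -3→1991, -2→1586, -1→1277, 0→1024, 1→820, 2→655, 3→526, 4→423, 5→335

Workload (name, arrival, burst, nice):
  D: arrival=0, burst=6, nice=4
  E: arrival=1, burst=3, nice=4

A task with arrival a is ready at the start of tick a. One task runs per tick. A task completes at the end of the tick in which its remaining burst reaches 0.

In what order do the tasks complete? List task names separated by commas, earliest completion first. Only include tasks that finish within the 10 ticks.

completion order = E, D

t=0: vr[D=0] → run D
t=1: vr[D=1024/423 E=1024/423] → run D
t=2: vr[D=2048/423 E=1024/423] → run E
t=3: vr[D=2048/423 E=2048/423] → run D
t=4: vr[D=1024/141 E=2048/423] → run E
t=5: vr[D=1024/141 E=1024/141] → run D
t=6: vr[D=4096/423 E=1024/141] → run E
t=7: vr[D=4096/423] → run D
t=8: vr[D=5120/423] → run D
t=9: (idle)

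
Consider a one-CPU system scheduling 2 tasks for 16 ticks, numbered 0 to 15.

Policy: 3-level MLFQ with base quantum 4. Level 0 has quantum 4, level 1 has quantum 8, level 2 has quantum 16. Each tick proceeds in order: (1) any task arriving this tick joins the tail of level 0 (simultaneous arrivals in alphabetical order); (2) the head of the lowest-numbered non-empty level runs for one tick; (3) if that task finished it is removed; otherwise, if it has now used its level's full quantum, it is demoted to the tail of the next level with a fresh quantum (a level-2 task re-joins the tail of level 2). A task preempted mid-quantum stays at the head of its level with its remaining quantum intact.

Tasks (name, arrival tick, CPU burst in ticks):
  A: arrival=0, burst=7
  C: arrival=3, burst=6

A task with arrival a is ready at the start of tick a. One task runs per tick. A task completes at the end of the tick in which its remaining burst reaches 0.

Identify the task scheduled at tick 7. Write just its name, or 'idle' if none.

t=0: L0/L1/L2 = A/-/- → run A
t=1: L0/L1/L2 = A/-/- → run A
t=2: L0/L1/L2 = A/-/- → run A
t=3: L0/L1/L2 = AC/-/- → run A
t=4: L0/L1/L2 = C/A/- → run C
t=5: L0/L1/L2 = C/A/- → run C
t=6: L0/L1/L2 = C/A/- → run C
t=7: L0/L1/L2 = C/A/- → run C
t=8: L0/L1/L2 = -/AC/- → run A
t=9: L0/L1/L2 = -/AC/- → run A
t=10: L0/L1/L2 = -/AC/- → run A
t=11: L0/L1/L2 = -/C/- → run C
t=12: L0/L1/L2 = -/C/- → run C
t=13: (idle)
t=14: (idle)
t=15: (idle)

running at tick 7 = C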